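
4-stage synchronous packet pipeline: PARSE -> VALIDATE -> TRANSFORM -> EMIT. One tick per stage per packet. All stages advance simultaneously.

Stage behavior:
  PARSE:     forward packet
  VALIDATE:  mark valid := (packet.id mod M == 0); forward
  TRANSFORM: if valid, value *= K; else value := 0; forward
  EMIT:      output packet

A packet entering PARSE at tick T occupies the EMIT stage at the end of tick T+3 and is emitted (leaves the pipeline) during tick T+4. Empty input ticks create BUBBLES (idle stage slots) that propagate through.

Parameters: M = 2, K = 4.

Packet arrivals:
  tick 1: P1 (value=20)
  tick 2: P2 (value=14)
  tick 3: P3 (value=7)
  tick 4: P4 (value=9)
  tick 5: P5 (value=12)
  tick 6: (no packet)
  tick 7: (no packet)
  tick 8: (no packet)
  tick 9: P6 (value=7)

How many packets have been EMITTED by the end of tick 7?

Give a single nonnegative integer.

Tick 1: [PARSE:P1(v=20,ok=F), VALIDATE:-, TRANSFORM:-, EMIT:-] out:-; in:P1
Tick 2: [PARSE:P2(v=14,ok=F), VALIDATE:P1(v=20,ok=F), TRANSFORM:-, EMIT:-] out:-; in:P2
Tick 3: [PARSE:P3(v=7,ok=F), VALIDATE:P2(v=14,ok=T), TRANSFORM:P1(v=0,ok=F), EMIT:-] out:-; in:P3
Tick 4: [PARSE:P4(v=9,ok=F), VALIDATE:P3(v=7,ok=F), TRANSFORM:P2(v=56,ok=T), EMIT:P1(v=0,ok=F)] out:-; in:P4
Tick 5: [PARSE:P5(v=12,ok=F), VALIDATE:P4(v=9,ok=T), TRANSFORM:P3(v=0,ok=F), EMIT:P2(v=56,ok=T)] out:P1(v=0); in:P5
Tick 6: [PARSE:-, VALIDATE:P5(v=12,ok=F), TRANSFORM:P4(v=36,ok=T), EMIT:P3(v=0,ok=F)] out:P2(v=56); in:-
Tick 7: [PARSE:-, VALIDATE:-, TRANSFORM:P5(v=0,ok=F), EMIT:P4(v=36,ok=T)] out:P3(v=0); in:-
Emitted by tick 7: ['P1', 'P2', 'P3']

Answer: 3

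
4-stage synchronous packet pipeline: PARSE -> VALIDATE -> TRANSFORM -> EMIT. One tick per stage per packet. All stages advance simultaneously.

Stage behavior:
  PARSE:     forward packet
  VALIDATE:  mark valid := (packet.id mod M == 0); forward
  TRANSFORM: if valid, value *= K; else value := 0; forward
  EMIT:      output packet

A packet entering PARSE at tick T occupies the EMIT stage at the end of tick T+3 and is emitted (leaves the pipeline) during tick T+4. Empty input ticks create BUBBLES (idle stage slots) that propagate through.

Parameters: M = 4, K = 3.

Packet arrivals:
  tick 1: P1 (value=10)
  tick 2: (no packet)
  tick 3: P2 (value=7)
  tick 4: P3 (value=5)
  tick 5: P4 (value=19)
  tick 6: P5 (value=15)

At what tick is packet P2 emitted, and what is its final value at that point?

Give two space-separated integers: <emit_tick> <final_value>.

Tick 1: [PARSE:P1(v=10,ok=F), VALIDATE:-, TRANSFORM:-, EMIT:-] out:-; in:P1
Tick 2: [PARSE:-, VALIDATE:P1(v=10,ok=F), TRANSFORM:-, EMIT:-] out:-; in:-
Tick 3: [PARSE:P2(v=7,ok=F), VALIDATE:-, TRANSFORM:P1(v=0,ok=F), EMIT:-] out:-; in:P2
Tick 4: [PARSE:P3(v=5,ok=F), VALIDATE:P2(v=7,ok=F), TRANSFORM:-, EMIT:P1(v=0,ok=F)] out:-; in:P3
Tick 5: [PARSE:P4(v=19,ok=F), VALIDATE:P3(v=5,ok=F), TRANSFORM:P2(v=0,ok=F), EMIT:-] out:P1(v=0); in:P4
Tick 6: [PARSE:P5(v=15,ok=F), VALIDATE:P4(v=19,ok=T), TRANSFORM:P3(v=0,ok=F), EMIT:P2(v=0,ok=F)] out:-; in:P5
Tick 7: [PARSE:-, VALIDATE:P5(v=15,ok=F), TRANSFORM:P4(v=57,ok=T), EMIT:P3(v=0,ok=F)] out:P2(v=0); in:-
Tick 8: [PARSE:-, VALIDATE:-, TRANSFORM:P5(v=0,ok=F), EMIT:P4(v=57,ok=T)] out:P3(v=0); in:-
Tick 9: [PARSE:-, VALIDATE:-, TRANSFORM:-, EMIT:P5(v=0,ok=F)] out:P4(v=57); in:-
Tick 10: [PARSE:-, VALIDATE:-, TRANSFORM:-, EMIT:-] out:P5(v=0); in:-
P2: arrives tick 3, valid=False (id=2, id%4=2), emit tick 7, final value 0

Answer: 7 0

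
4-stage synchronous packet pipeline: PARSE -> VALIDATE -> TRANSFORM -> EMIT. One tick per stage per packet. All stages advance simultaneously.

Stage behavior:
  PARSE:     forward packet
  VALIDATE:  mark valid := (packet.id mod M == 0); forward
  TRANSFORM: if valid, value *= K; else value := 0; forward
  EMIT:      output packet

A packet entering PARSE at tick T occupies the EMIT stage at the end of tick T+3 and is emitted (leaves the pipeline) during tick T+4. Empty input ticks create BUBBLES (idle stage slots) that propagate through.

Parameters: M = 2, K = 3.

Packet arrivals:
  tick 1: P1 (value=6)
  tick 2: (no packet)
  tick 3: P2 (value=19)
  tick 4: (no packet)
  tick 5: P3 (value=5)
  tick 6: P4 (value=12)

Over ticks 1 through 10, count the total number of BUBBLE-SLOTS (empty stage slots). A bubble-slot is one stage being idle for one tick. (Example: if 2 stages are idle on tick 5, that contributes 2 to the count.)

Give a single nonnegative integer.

Answer: 24

Derivation:
Tick 1: [PARSE:P1(v=6,ok=F), VALIDATE:-, TRANSFORM:-, EMIT:-] out:-; bubbles=3
Tick 2: [PARSE:-, VALIDATE:P1(v=6,ok=F), TRANSFORM:-, EMIT:-] out:-; bubbles=3
Tick 3: [PARSE:P2(v=19,ok=F), VALIDATE:-, TRANSFORM:P1(v=0,ok=F), EMIT:-] out:-; bubbles=2
Tick 4: [PARSE:-, VALIDATE:P2(v=19,ok=T), TRANSFORM:-, EMIT:P1(v=0,ok=F)] out:-; bubbles=2
Tick 5: [PARSE:P3(v=5,ok=F), VALIDATE:-, TRANSFORM:P2(v=57,ok=T), EMIT:-] out:P1(v=0); bubbles=2
Tick 6: [PARSE:P4(v=12,ok=F), VALIDATE:P3(v=5,ok=F), TRANSFORM:-, EMIT:P2(v=57,ok=T)] out:-; bubbles=1
Tick 7: [PARSE:-, VALIDATE:P4(v=12,ok=T), TRANSFORM:P3(v=0,ok=F), EMIT:-] out:P2(v=57); bubbles=2
Tick 8: [PARSE:-, VALIDATE:-, TRANSFORM:P4(v=36,ok=T), EMIT:P3(v=0,ok=F)] out:-; bubbles=2
Tick 9: [PARSE:-, VALIDATE:-, TRANSFORM:-, EMIT:P4(v=36,ok=T)] out:P3(v=0); bubbles=3
Tick 10: [PARSE:-, VALIDATE:-, TRANSFORM:-, EMIT:-] out:P4(v=36); bubbles=4
Total bubble-slots: 24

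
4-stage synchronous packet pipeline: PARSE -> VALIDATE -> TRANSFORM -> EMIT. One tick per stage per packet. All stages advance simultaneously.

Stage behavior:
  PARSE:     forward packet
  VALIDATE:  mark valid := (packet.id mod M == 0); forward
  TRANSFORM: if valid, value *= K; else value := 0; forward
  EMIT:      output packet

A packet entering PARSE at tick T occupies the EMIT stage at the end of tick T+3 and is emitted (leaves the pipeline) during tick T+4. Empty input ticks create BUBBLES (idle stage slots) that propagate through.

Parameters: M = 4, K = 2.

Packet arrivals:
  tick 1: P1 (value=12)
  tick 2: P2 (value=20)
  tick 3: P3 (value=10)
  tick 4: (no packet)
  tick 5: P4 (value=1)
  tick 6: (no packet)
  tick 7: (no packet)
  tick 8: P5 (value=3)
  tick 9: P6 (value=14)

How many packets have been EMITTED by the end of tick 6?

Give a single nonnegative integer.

Tick 1: [PARSE:P1(v=12,ok=F), VALIDATE:-, TRANSFORM:-, EMIT:-] out:-; in:P1
Tick 2: [PARSE:P2(v=20,ok=F), VALIDATE:P1(v=12,ok=F), TRANSFORM:-, EMIT:-] out:-; in:P2
Tick 3: [PARSE:P3(v=10,ok=F), VALIDATE:P2(v=20,ok=F), TRANSFORM:P1(v=0,ok=F), EMIT:-] out:-; in:P3
Tick 4: [PARSE:-, VALIDATE:P3(v=10,ok=F), TRANSFORM:P2(v=0,ok=F), EMIT:P1(v=0,ok=F)] out:-; in:-
Tick 5: [PARSE:P4(v=1,ok=F), VALIDATE:-, TRANSFORM:P3(v=0,ok=F), EMIT:P2(v=0,ok=F)] out:P1(v=0); in:P4
Tick 6: [PARSE:-, VALIDATE:P4(v=1,ok=T), TRANSFORM:-, EMIT:P3(v=0,ok=F)] out:P2(v=0); in:-
Emitted by tick 6: ['P1', 'P2']

Answer: 2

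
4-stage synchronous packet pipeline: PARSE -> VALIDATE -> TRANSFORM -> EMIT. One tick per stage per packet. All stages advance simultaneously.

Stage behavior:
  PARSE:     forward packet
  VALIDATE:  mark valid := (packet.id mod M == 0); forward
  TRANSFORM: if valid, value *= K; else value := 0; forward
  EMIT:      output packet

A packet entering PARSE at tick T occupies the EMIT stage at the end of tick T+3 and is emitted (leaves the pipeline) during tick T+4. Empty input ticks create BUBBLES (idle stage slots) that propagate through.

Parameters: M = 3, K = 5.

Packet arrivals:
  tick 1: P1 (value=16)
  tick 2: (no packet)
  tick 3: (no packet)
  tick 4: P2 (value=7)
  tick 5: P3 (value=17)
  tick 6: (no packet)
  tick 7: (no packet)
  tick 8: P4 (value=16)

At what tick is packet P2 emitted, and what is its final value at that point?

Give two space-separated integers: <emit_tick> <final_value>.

Tick 1: [PARSE:P1(v=16,ok=F), VALIDATE:-, TRANSFORM:-, EMIT:-] out:-; in:P1
Tick 2: [PARSE:-, VALIDATE:P1(v=16,ok=F), TRANSFORM:-, EMIT:-] out:-; in:-
Tick 3: [PARSE:-, VALIDATE:-, TRANSFORM:P1(v=0,ok=F), EMIT:-] out:-; in:-
Tick 4: [PARSE:P2(v=7,ok=F), VALIDATE:-, TRANSFORM:-, EMIT:P1(v=0,ok=F)] out:-; in:P2
Tick 5: [PARSE:P3(v=17,ok=F), VALIDATE:P2(v=7,ok=F), TRANSFORM:-, EMIT:-] out:P1(v=0); in:P3
Tick 6: [PARSE:-, VALIDATE:P3(v=17,ok=T), TRANSFORM:P2(v=0,ok=F), EMIT:-] out:-; in:-
Tick 7: [PARSE:-, VALIDATE:-, TRANSFORM:P3(v=85,ok=T), EMIT:P2(v=0,ok=F)] out:-; in:-
Tick 8: [PARSE:P4(v=16,ok=F), VALIDATE:-, TRANSFORM:-, EMIT:P3(v=85,ok=T)] out:P2(v=0); in:P4
Tick 9: [PARSE:-, VALIDATE:P4(v=16,ok=F), TRANSFORM:-, EMIT:-] out:P3(v=85); in:-
Tick 10: [PARSE:-, VALIDATE:-, TRANSFORM:P4(v=0,ok=F), EMIT:-] out:-; in:-
Tick 11: [PARSE:-, VALIDATE:-, TRANSFORM:-, EMIT:P4(v=0,ok=F)] out:-; in:-
Tick 12: [PARSE:-, VALIDATE:-, TRANSFORM:-, EMIT:-] out:P4(v=0); in:-
P2: arrives tick 4, valid=False (id=2, id%3=2), emit tick 8, final value 0

Answer: 8 0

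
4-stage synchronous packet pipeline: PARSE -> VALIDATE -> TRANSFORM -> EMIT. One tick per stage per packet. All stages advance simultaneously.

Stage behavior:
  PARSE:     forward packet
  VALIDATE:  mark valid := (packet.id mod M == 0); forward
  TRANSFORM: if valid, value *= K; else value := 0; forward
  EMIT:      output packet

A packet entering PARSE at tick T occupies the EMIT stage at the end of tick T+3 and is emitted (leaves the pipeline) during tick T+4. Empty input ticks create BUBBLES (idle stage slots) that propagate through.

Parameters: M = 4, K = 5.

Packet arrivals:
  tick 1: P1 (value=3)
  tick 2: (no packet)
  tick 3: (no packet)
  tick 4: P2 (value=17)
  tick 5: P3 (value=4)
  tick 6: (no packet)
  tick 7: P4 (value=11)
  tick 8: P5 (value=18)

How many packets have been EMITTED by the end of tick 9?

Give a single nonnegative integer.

Answer: 3

Derivation:
Tick 1: [PARSE:P1(v=3,ok=F), VALIDATE:-, TRANSFORM:-, EMIT:-] out:-; in:P1
Tick 2: [PARSE:-, VALIDATE:P1(v=3,ok=F), TRANSFORM:-, EMIT:-] out:-; in:-
Tick 3: [PARSE:-, VALIDATE:-, TRANSFORM:P1(v=0,ok=F), EMIT:-] out:-; in:-
Tick 4: [PARSE:P2(v=17,ok=F), VALIDATE:-, TRANSFORM:-, EMIT:P1(v=0,ok=F)] out:-; in:P2
Tick 5: [PARSE:P3(v=4,ok=F), VALIDATE:P2(v=17,ok=F), TRANSFORM:-, EMIT:-] out:P1(v=0); in:P3
Tick 6: [PARSE:-, VALIDATE:P3(v=4,ok=F), TRANSFORM:P2(v=0,ok=F), EMIT:-] out:-; in:-
Tick 7: [PARSE:P4(v=11,ok=F), VALIDATE:-, TRANSFORM:P3(v=0,ok=F), EMIT:P2(v=0,ok=F)] out:-; in:P4
Tick 8: [PARSE:P5(v=18,ok=F), VALIDATE:P4(v=11,ok=T), TRANSFORM:-, EMIT:P3(v=0,ok=F)] out:P2(v=0); in:P5
Tick 9: [PARSE:-, VALIDATE:P5(v=18,ok=F), TRANSFORM:P4(v=55,ok=T), EMIT:-] out:P3(v=0); in:-
Emitted by tick 9: ['P1', 'P2', 'P3']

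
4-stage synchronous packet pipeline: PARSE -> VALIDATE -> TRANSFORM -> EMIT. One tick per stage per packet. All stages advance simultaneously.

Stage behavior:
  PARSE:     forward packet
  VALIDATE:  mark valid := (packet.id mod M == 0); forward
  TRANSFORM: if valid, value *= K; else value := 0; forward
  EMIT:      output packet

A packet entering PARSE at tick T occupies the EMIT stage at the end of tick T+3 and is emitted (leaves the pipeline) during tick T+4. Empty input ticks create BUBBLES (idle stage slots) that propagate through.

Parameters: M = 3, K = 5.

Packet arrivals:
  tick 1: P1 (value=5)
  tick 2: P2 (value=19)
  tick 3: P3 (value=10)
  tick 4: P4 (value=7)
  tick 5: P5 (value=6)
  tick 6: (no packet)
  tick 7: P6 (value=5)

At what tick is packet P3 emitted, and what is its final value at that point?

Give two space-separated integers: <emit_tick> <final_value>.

Answer: 7 50

Derivation:
Tick 1: [PARSE:P1(v=5,ok=F), VALIDATE:-, TRANSFORM:-, EMIT:-] out:-; in:P1
Tick 2: [PARSE:P2(v=19,ok=F), VALIDATE:P1(v=5,ok=F), TRANSFORM:-, EMIT:-] out:-; in:P2
Tick 3: [PARSE:P3(v=10,ok=F), VALIDATE:P2(v=19,ok=F), TRANSFORM:P1(v=0,ok=F), EMIT:-] out:-; in:P3
Tick 4: [PARSE:P4(v=7,ok=F), VALIDATE:P3(v=10,ok=T), TRANSFORM:P2(v=0,ok=F), EMIT:P1(v=0,ok=F)] out:-; in:P4
Tick 5: [PARSE:P5(v=6,ok=F), VALIDATE:P4(v=7,ok=F), TRANSFORM:P3(v=50,ok=T), EMIT:P2(v=0,ok=F)] out:P1(v=0); in:P5
Tick 6: [PARSE:-, VALIDATE:P5(v=6,ok=F), TRANSFORM:P4(v=0,ok=F), EMIT:P3(v=50,ok=T)] out:P2(v=0); in:-
Tick 7: [PARSE:P6(v=5,ok=F), VALIDATE:-, TRANSFORM:P5(v=0,ok=F), EMIT:P4(v=0,ok=F)] out:P3(v=50); in:P6
Tick 8: [PARSE:-, VALIDATE:P6(v=5,ok=T), TRANSFORM:-, EMIT:P5(v=0,ok=F)] out:P4(v=0); in:-
Tick 9: [PARSE:-, VALIDATE:-, TRANSFORM:P6(v=25,ok=T), EMIT:-] out:P5(v=0); in:-
Tick 10: [PARSE:-, VALIDATE:-, TRANSFORM:-, EMIT:P6(v=25,ok=T)] out:-; in:-
Tick 11: [PARSE:-, VALIDATE:-, TRANSFORM:-, EMIT:-] out:P6(v=25); in:-
P3: arrives tick 3, valid=True (id=3, id%3=0), emit tick 7, final value 50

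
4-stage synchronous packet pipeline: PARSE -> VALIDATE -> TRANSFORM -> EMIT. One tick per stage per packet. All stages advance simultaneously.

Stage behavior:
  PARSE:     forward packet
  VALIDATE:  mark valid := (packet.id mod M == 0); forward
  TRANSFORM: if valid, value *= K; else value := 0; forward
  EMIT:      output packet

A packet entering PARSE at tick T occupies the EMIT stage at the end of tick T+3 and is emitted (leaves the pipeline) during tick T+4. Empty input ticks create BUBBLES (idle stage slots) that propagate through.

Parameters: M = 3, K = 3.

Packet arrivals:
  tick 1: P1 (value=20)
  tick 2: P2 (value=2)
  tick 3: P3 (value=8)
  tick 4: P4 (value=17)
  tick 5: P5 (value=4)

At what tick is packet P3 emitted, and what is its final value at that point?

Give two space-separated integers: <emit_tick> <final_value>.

Answer: 7 24

Derivation:
Tick 1: [PARSE:P1(v=20,ok=F), VALIDATE:-, TRANSFORM:-, EMIT:-] out:-; in:P1
Tick 2: [PARSE:P2(v=2,ok=F), VALIDATE:P1(v=20,ok=F), TRANSFORM:-, EMIT:-] out:-; in:P2
Tick 3: [PARSE:P3(v=8,ok=F), VALIDATE:P2(v=2,ok=F), TRANSFORM:P1(v=0,ok=F), EMIT:-] out:-; in:P3
Tick 4: [PARSE:P4(v=17,ok=F), VALIDATE:P3(v=8,ok=T), TRANSFORM:P2(v=0,ok=F), EMIT:P1(v=0,ok=F)] out:-; in:P4
Tick 5: [PARSE:P5(v=4,ok=F), VALIDATE:P4(v=17,ok=F), TRANSFORM:P3(v=24,ok=T), EMIT:P2(v=0,ok=F)] out:P1(v=0); in:P5
Tick 6: [PARSE:-, VALIDATE:P5(v=4,ok=F), TRANSFORM:P4(v=0,ok=F), EMIT:P3(v=24,ok=T)] out:P2(v=0); in:-
Tick 7: [PARSE:-, VALIDATE:-, TRANSFORM:P5(v=0,ok=F), EMIT:P4(v=0,ok=F)] out:P3(v=24); in:-
Tick 8: [PARSE:-, VALIDATE:-, TRANSFORM:-, EMIT:P5(v=0,ok=F)] out:P4(v=0); in:-
Tick 9: [PARSE:-, VALIDATE:-, TRANSFORM:-, EMIT:-] out:P5(v=0); in:-
P3: arrives tick 3, valid=True (id=3, id%3=0), emit tick 7, final value 24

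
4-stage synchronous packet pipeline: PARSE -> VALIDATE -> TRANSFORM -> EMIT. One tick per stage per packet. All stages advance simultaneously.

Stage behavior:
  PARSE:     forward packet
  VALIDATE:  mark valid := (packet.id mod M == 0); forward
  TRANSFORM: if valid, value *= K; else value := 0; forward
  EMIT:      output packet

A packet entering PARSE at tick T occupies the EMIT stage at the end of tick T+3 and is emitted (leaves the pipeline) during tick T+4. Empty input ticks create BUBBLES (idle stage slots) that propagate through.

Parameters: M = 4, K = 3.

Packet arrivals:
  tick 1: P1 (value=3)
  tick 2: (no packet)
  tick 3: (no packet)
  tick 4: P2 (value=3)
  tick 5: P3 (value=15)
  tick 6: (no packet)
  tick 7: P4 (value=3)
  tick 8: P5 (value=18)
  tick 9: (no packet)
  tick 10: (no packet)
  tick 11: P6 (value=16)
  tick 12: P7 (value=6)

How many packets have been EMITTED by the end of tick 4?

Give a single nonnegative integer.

Answer: 0

Derivation:
Tick 1: [PARSE:P1(v=3,ok=F), VALIDATE:-, TRANSFORM:-, EMIT:-] out:-; in:P1
Tick 2: [PARSE:-, VALIDATE:P1(v=3,ok=F), TRANSFORM:-, EMIT:-] out:-; in:-
Tick 3: [PARSE:-, VALIDATE:-, TRANSFORM:P1(v=0,ok=F), EMIT:-] out:-; in:-
Tick 4: [PARSE:P2(v=3,ok=F), VALIDATE:-, TRANSFORM:-, EMIT:P1(v=0,ok=F)] out:-; in:P2
Emitted by tick 4: []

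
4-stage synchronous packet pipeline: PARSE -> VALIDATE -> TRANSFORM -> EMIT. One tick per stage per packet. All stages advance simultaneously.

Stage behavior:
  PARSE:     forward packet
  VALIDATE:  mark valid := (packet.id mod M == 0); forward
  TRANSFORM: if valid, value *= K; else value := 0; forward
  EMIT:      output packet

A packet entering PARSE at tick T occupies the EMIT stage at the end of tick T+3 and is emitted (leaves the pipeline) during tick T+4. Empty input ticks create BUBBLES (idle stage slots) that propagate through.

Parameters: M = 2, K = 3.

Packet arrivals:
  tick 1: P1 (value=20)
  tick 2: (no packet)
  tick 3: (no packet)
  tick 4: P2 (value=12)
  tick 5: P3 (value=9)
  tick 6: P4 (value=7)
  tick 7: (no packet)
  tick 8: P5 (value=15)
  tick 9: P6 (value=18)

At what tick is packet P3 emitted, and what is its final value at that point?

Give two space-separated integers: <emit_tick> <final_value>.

Answer: 9 0

Derivation:
Tick 1: [PARSE:P1(v=20,ok=F), VALIDATE:-, TRANSFORM:-, EMIT:-] out:-; in:P1
Tick 2: [PARSE:-, VALIDATE:P1(v=20,ok=F), TRANSFORM:-, EMIT:-] out:-; in:-
Tick 3: [PARSE:-, VALIDATE:-, TRANSFORM:P1(v=0,ok=F), EMIT:-] out:-; in:-
Tick 4: [PARSE:P2(v=12,ok=F), VALIDATE:-, TRANSFORM:-, EMIT:P1(v=0,ok=F)] out:-; in:P2
Tick 5: [PARSE:P3(v=9,ok=F), VALIDATE:P2(v=12,ok=T), TRANSFORM:-, EMIT:-] out:P1(v=0); in:P3
Tick 6: [PARSE:P4(v=7,ok=F), VALIDATE:P3(v=9,ok=F), TRANSFORM:P2(v=36,ok=T), EMIT:-] out:-; in:P4
Tick 7: [PARSE:-, VALIDATE:P4(v=7,ok=T), TRANSFORM:P3(v=0,ok=F), EMIT:P2(v=36,ok=T)] out:-; in:-
Tick 8: [PARSE:P5(v=15,ok=F), VALIDATE:-, TRANSFORM:P4(v=21,ok=T), EMIT:P3(v=0,ok=F)] out:P2(v=36); in:P5
Tick 9: [PARSE:P6(v=18,ok=F), VALIDATE:P5(v=15,ok=F), TRANSFORM:-, EMIT:P4(v=21,ok=T)] out:P3(v=0); in:P6
Tick 10: [PARSE:-, VALIDATE:P6(v=18,ok=T), TRANSFORM:P5(v=0,ok=F), EMIT:-] out:P4(v=21); in:-
Tick 11: [PARSE:-, VALIDATE:-, TRANSFORM:P6(v=54,ok=T), EMIT:P5(v=0,ok=F)] out:-; in:-
Tick 12: [PARSE:-, VALIDATE:-, TRANSFORM:-, EMIT:P6(v=54,ok=T)] out:P5(v=0); in:-
Tick 13: [PARSE:-, VALIDATE:-, TRANSFORM:-, EMIT:-] out:P6(v=54); in:-
P3: arrives tick 5, valid=False (id=3, id%2=1), emit tick 9, final value 0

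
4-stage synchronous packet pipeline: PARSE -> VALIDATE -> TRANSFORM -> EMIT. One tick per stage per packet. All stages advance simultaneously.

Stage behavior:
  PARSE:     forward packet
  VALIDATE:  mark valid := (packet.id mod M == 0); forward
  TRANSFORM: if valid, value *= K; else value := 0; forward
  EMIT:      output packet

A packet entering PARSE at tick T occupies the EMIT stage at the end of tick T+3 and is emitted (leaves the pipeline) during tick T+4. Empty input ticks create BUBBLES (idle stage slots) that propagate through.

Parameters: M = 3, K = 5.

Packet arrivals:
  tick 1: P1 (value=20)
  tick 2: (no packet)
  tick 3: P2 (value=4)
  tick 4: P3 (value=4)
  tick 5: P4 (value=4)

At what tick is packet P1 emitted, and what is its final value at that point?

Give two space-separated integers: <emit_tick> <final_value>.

Answer: 5 0

Derivation:
Tick 1: [PARSE:P1(v=20,ok=F), VALIDATE:-, TRANSFORM:-, EMIT:-] out:-; in:P1
Tick 2: [PARSE:-, VALIDATE:P1(v=20,ok=F), TRANSFORM:-, EMIT:-] out:-; in:-
Tick 3: [PARSE:P2(v=4,ok=F), VALIDATE:-, TRANSFORM:P1(v=0,ok=F), EMIT:-] out:-; in:P2
Tick 4: [PARSE:P3(v=4,ok=F), VALIDATE:P2(v=4,ok=F), TRANSFORM:-, EMIT:P1(v=0,ok=F)] out:-; in:P3
Tick 5: [PARSE:P4(v=4,ok=F), VALIDATE:P3(v=4,ok=T), TRANSFORM:P2(v=0,ok=F), EMIT:-] out:P1(v=0); in:P4
Tick 6: [PARSE:-, VALIDATE:P4(v=4,ok=F), TRANSFORM:P3(v=20,ok=T), EMIT:P2(v=0,ok=F)] out:-; in:-
Tick 7: [PARSE:-, VALIDATE:-, TRANSFORM:P4(v=0,ok=F), EMIT:P3(v=20,ok=T)] out:P2(v=0); in:-
Tick 8: [PARSE:-, VALIDATE:-, TRANSFORM:-, EMIT:P4(v=0,ok=F)] out:P3(v=20); in:-
Tick 9: [PARSE:-, VALIDATE:-, TRANSFORM:-, EMIT:-] out:P4(v=0); in:-
P1: arrives tick 1, valid=False (id=1, id%3=1), emit tick 5, final value 0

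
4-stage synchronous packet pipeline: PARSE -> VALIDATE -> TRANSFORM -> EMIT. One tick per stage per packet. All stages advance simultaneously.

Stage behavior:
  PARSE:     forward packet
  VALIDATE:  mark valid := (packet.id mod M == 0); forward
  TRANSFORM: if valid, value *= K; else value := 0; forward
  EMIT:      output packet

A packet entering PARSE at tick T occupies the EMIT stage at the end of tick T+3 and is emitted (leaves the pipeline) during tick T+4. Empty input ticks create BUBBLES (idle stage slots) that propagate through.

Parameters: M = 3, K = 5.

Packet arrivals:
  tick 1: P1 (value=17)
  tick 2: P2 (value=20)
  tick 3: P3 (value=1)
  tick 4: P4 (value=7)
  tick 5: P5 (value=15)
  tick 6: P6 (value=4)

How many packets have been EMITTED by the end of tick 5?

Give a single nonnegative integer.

Answer: 1

Derivation:
Tick 1: [PARSE:P1(v=17,ok=F), VALIDATE:-, TRANSFORM:-, EMIT:-] out:-; in:P1
Tick 2: [PARSE:P2(v=20,ok=F), VALIDATE:P1(v=17,ok=F), TRANSFORM:-, EMIT:-] out:-; in:P2
Tick 3: [PARSE:P3(v=1,ok=F), VALIDATE:P2(v=20,ok=F), TRANSFORM:P1(v=0,ok=F), EMIT:-] out:-; in:P3
Tick 4: [PARSE:P4(v=7,ok=F), VALIDATE:P3(v=1,ok=T), TRANSFORM:P2(v=0,ok=F), EMIT:P1(v=0,ok=F)] out:-; in:P4
Tick 5: [PARSE:P5(v=15,ok=F), VALIDATE:P4(v=7,ok=F), TRANSFORM:P3(v=5,ok=T), EMIT:P2(v=0,ok=F)] out:P1(v=0); in:P5
Emitted by tick 5: ['P1']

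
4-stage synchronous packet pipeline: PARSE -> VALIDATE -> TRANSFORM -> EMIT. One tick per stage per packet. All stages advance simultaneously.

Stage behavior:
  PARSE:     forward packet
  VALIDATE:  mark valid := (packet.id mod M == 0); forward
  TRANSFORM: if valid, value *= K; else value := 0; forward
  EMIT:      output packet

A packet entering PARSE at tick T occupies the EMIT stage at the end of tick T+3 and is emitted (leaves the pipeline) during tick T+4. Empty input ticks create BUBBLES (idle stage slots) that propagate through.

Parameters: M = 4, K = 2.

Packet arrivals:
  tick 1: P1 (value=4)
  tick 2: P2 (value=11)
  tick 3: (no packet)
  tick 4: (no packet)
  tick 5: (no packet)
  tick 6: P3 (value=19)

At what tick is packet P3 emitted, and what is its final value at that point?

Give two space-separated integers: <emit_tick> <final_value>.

Answer: 10 0

Derivation:
Tick 1: [PARSE:P1(v=4,ok=F), VALIDATE:-, TRANSFORM:-, EMIT:-] out:-; in:P1
Tick 2: [PARSE:P2(v=11,ok=F), VALIDATE:P1(v=4,ok=F), TRANSFORM:-, EMIT:-] out:-; in:P2
Tick 3: [PARSE:-, VALIDATE:P2(v=11,ok=F), TRANSFORM:P1(v=0,ok=F), EMIT:-] out:-; in:-
Tick 4: [PARSE:-, VALIDATE:-, TRANSFORM:P2(v=0,ok=F), EMIT:P1(v=0,ok=F)] out:-; in:-
Tick 5: [PARSE:-, VALIDATE:-, TRANSFORM:-, EMIT:P2(v=0,ok=F)] out:P1(v=0); in:-
Tick 6: [PARSE:P3(v=19,ok=F), VALIDATE:-, TRANSFORM:-, EMIT:-] out:P2(v=0); in:P3
Tick 7: [PARSE:-, VALIDATE:P3(v=19,ok=F), TRANSFORM:-, EMIT:-] out:-; in:-
Tick 8: [PARSE:-, VALIDATE:-, TRANSFORM:P3(v=0,ok=F), EMIT:-] out:-; in:-
Tick 9: [PARSE:-, VALIDATE:-, TRANSFORM:-, EMIT:P3(v=0,ok=F)] out:-; in:-
Tick 10: [PARSE:-, VALIDATE:-, TRANSFORM:-, EMIT:-] out:P3(v=0); in:-
P3: arrives tick 6, valid=False (id=3, id%4=3), emit tick 10, final value 0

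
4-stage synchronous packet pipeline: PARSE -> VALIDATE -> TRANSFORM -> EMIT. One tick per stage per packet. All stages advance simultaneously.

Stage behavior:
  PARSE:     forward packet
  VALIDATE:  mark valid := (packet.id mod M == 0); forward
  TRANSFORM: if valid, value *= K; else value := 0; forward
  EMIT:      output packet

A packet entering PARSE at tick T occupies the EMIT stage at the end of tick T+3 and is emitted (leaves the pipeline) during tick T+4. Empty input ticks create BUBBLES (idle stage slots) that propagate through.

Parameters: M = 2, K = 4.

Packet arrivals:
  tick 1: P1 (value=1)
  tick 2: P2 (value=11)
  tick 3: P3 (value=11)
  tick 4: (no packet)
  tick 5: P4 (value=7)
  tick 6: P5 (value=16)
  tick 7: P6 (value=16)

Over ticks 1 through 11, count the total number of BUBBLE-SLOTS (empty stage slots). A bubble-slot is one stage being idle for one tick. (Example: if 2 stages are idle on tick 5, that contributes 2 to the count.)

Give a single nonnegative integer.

Answer: 20

Derivation:
Tick 1: [PARSE:P1(v=1,ok=F), VALIDATE:-, TRANSFORM:-, EMIT:-] out:-; bubbles=3
Tick 2: [PARSE:P2(v=11,ok=F), VALIDATE:P1(v=1,ok=F), TRANSFORM:-, EMIT:-] out:-; bubbles=2
Tick 3: [PARSE:P3(v=11,ok=F), VALIDATE:P2(v=11,ok=T), TRANSFORM:P1(v=0,ok=F), EMIT:-] out:-; bubbles=1
Tick 4: [PARSE:-, VALIDATE:P3(v=11,ok=F), TRANSFORM:P2(v=44,ok=T), EMIT:P1(v=0,ok=F)] out:-; bubbles=1
Tick 5: [PARSE:P4(v=7,ok=F), VALIDATE:-, TRANSFORM:P3(v=0,ok=F), EMIT:P2(v=44,ok=T)] out:P1(v=0); bubbles=1
Tick 6: [PARSE:P5(v=16,ok=F), VALIDATE:P4(v=7,ok=T), TRANSFORM:-, EMIT:P3(v=0,ok=F)] out:P2(v=44); bubbles=1
Tick 7: [PARSE:P6(v=16,ok=F), VALIDATE:P5(v=16,ok=F), TRANSFORM:P4(v=28,ok=T), EMIT:-] out:P3(v=0); bubbles=1
Tick 8: [PARSE:-, VALIDATE:P6(v=16,ok=T), TRANSFORM:P5(v=0,ok=F), EMIT:P4(v=28,ok=T)] out:-; bubbles=1
Tick 9: [PARSE:-, VALIDATE:-, TRANSFORM:P6(v=64,ok=T), EMIT:P5(v=0,ok=F)] out:P4(v=28); bubbles=2
Tick 10: [PARSE:-, VALIDATE:-, TRANSFORM:-, EMIT:P6(v=64,ok=T)] out:P5(v=0); bubbles=3
Tick 11: [PARSE:-, VALIDATE:-, TRANSFORM:-, EMIT:-] out:P6(v=64); bubbles=4
Total bubble-slots: 20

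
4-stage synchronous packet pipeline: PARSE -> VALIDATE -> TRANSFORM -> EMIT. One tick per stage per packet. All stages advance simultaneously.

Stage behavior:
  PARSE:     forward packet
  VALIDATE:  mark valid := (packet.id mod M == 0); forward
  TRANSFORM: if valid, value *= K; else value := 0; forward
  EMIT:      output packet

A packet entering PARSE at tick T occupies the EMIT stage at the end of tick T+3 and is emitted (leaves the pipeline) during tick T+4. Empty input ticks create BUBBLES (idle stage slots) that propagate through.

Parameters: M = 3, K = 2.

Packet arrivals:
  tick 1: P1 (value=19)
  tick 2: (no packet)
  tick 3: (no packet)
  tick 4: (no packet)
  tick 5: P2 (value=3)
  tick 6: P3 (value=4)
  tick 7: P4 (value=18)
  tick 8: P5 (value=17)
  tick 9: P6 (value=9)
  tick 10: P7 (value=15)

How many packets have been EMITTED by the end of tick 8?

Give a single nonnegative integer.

Answer: 1

Derivation:
Tick 1: [PARSE:P1(v=19,ok=F), VALIDATE:-, TRANSFORM:-, EMIT:-] out:-; in:P1
Tick 2: [PARSE:-, VALIDATE:P1(v=19,ok=F), TRANSFORM:-, EMIT:-] out:-; in:-
Tick 3: [PARSE:-, VALIDATE:-, TRANSFORM:P1(v=0,ok=F), EMIT:-] out:-; in:-
Tick 4: [PARSE:-, VALIDATE:-, TRANSFORM:-, EMIT:P1(v=0,ok=F)] out:-; in:-
Tick 5: [PARSE:P2(v=3,ok=F), VALIDATE:-, TRANSFORM:-, EMIT:-] out:P1(v=0); in:P2
Tick 6: [PARSE:P3(v=4,ok=F), VALIDATE:P2(v=3,ok=F), TRANSFORM:-, EMIT:-] out:-; in:P3
Tick 7: [PARSE:P4(v=18,ok=F), VALIDATE:P3(v=4,ok=T), TRANSFORM:P2(v=0,ok=F), EMIT:-] out:-; in:P4
Tick 8: [PARSE:P5(v=17,ok=F), VALIDATE:P4(v=18,ok=F), TRANSFORM:P3(v=8,ok=T), EMIT:P2(v=0,ok=F)] out:-; in:P5
Emitted by tick 8: ['P1']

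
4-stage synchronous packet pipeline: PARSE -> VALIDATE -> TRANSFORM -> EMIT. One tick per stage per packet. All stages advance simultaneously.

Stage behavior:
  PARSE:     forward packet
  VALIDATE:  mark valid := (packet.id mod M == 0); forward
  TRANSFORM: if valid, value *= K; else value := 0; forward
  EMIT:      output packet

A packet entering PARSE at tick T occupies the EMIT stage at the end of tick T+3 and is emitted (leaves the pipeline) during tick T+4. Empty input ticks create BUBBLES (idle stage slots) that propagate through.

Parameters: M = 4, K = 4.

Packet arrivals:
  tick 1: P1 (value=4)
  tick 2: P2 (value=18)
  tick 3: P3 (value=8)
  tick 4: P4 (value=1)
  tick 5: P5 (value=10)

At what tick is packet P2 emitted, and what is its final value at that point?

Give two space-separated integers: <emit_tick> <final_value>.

Answer: 6 0

Derivation:
Tick 1: [PARSE:P1(v=4,ok=F), VALIDATE:-, TRANSFORM:-, EMIT:-] out:-; in:P1
Tick 2: [PARSE:P2(v=18,ok=F), VALIDATE:P1(v=4,ok=F), TRANSFORM:-, EMIT:-] out:-; in:P2
Tick 3: [PARSE:P3(v=8,ok=F), VALIDATE:P2(v=18,ok=F), TRANSFORM:P1(v=0,ok=F), EMIT:-] out:-; in:P3
Tick 4: [PARSE:P4(v=1,ok=F), VALIDATE:P3(v=8,ok=F), TRANSFORM:P2(v=0,ok=F), EMIT:P1(v=0,ok=F)] out:-; in:P4
Tick 5: [PARSE:P5(v=10,ok=F), VALIDATE:P4(v=1,ok=T), TRANSFORM:P3(v=0,ok=F), EMIT:P2(v=0,ok=F)] out:P1(v=0); in:P5
Tick 6: [PARSE:-, VALIDATE:P5(v=10,ok=F), TRANSFORM:P4(v=4,ok=T), EMIT:P3(v=0,ok=F)] out:P2(v=0); in:-
Tick 7: [PARSE:-, VALIDATE:-, TRANSFORM:P5(v=0,ok=F), EMIT:P4(v=4,ok=T)] out:P3(v=0); in:-
Tick 8: [PARSE:-, VALIDATE:-, TRANSFORM:-, EMIT:P5(v=0,ok=F)] out:P4(v=4); in:-
Tick 9: [PARSE:-, VALIDATE:-, TRANSFORM:-, EMIT:-] out:P5(v=0); in:-
P2: arrives tick 2, valid=False (id=2, id%4=2), emit tick 6, final value 0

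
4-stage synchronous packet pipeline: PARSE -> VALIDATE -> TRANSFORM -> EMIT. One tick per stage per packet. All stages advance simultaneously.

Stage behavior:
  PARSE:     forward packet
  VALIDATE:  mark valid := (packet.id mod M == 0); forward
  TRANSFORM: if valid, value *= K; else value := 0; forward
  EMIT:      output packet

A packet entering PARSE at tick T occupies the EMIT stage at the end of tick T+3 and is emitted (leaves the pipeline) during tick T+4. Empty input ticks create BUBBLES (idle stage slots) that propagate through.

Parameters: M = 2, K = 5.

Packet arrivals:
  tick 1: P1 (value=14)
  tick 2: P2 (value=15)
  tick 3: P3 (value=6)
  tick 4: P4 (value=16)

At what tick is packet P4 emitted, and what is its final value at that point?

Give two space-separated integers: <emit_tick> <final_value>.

Tick 1: [PARSE:P1(v=14,ok=F), VALIDATE:-, TRANSFORM:-, EMIT:-] out:-; in:P1
Tick 2: [PARSE:P2(v=15,ok=F), VALIDATE:P1(v=14,ok=F), TRANSFORM:-, EMIT:-] out:-; in:P2
Tick 3: [PARSE:P3(v=6,ok=F), VALIDATE:P2(v=15,ok=T), TRANSFORM:P1(v=0,ok=F), EMIT:-] out:-; in:P3
Tick 4: [PARSE:P4(v=16,ok=F), VALIDATE:P3(v=6,ok=F), TRANSFORM:P2(v=75,ok=T), EMIT:P1(v=0,ok=F)] out:-; in:P4
Tick 5: [PARSE:-, VALIDATE:P4(v=16,ok=T), TRANSFORM:P3(v=0,ok=F), EMIT:P2(v=75,ok=T)] out:P1(v=0); in:-
Tick 6: [PARSE:-, VALIDATE:-, TRANSFORM:P4(v=80,ok=T), EMIT:P3(v=0,ok=F)] out:P2(v=75); in:-
Tick 7: [PARSE:-, VALIDATE:-, TRANSFORM:-, EMIT:P4(v=80,ok=T)] out:P3(v=0); in:-
Tick 8: [PARSE:-, VALIDATE:-, TRANSFORM:-, EMIT:-] out:P4(v=80); in:-
P4: arrives tick 4, valid=True (id=4, id%2=0), emit tick 8, final value 80

Answer: 8 80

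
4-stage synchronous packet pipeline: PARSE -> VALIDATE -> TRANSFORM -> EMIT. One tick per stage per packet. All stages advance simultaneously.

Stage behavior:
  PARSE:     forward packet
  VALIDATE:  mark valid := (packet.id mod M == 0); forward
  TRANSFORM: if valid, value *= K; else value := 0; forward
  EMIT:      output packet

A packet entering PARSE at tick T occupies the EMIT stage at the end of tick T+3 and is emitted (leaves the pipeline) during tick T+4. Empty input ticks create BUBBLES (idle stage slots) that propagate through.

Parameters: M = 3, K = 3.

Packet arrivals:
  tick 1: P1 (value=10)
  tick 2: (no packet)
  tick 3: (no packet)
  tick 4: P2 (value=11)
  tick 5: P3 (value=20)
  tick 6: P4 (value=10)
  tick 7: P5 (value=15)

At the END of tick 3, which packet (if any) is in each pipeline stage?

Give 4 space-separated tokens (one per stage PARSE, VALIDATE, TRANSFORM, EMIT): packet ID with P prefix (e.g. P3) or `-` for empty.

Tick 1: [PARSE:P1(v=10,ok=F), VALIDATE:-, TRANSFORM:-, EMIT:-] out:-; in:P1
Tick 2: [PARSE:-, VALIDATE:P1(v=10,ok=F), TRANSFORM:-, EMIT:-] out:-; in:-
Tick 3: [PARSE:-, VALIDATE:-, TRANSFORM:P1(v=0,ok=F), EMIT:-] out:-; in:-
At end of tick 3: ['-', '-', 'P1', '-']

Answer: - - P1 -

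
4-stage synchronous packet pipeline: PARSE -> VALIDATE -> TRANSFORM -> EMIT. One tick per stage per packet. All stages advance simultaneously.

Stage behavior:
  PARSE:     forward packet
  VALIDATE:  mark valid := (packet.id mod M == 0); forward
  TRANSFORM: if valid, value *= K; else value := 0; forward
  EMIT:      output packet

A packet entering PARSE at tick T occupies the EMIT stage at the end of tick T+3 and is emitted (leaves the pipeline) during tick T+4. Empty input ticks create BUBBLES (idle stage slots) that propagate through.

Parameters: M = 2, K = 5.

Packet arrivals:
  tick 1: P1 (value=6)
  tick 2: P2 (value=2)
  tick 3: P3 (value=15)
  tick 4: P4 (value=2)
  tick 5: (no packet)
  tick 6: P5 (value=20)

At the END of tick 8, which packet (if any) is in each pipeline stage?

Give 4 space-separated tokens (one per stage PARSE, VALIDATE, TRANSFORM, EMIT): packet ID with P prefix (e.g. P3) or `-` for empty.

Answer: - - P5 -

Derivation:
Tick 1: [PARSE:P1(v=6,ok=F), VALIDATE:-, TRANSFORM:-, EMIT:-] out:-; in:P1
Tick 2: [PARSE:P2(v=2,ok=F), VALIDATE:P1(v=6,ok=F), TRANSFORM:-, EMIT:-] out:-; in:P2
Tick 3: [PARSE:P3(v=15,ok=F), VALIDATE:P2(v=2,ok=T), TRANSFORM:P1(v=0,ok=F), EMIT:-] out:-; in:P3
Tick 4: [PARSE:P4(v=2,ok=F), VALIDATE:P3(v=15,ok=F), TRANSFORM:P2(v=10,ok=T), EMIT:P1(v=0,ok=F)] out:-; in:P4
Tick 5: [PARSE:-, VALIDATE:P4(v=2,ok=T), TRANSFORM:P3(v=0,ok=F), EMIT:P2(v=10,ok=T)] out:P1(v=0); in:-
Tick 6: [PARSE:P5(v=20,ok=F), VALIDATE:-, TRANSFORM:P4(v=10,ok=T), EMIT:P3(v=0,ok=F)] out:P2(v=10); in:P5
Tick 7: [PARSE:-, VALIDATE:P5(v=20,ok=F), TRANSFORM:-, EMIT:P4(v=10,ok=T)] out:P3(v=0); in:-
Tick 8: [PARSE:-, VALIDATE:-, TRANSFORM:P5(v=0,ok=F), EMIT:-] out:P4(v=10); in:-
At end of tick 8: ['-', '-', 'P5', '-']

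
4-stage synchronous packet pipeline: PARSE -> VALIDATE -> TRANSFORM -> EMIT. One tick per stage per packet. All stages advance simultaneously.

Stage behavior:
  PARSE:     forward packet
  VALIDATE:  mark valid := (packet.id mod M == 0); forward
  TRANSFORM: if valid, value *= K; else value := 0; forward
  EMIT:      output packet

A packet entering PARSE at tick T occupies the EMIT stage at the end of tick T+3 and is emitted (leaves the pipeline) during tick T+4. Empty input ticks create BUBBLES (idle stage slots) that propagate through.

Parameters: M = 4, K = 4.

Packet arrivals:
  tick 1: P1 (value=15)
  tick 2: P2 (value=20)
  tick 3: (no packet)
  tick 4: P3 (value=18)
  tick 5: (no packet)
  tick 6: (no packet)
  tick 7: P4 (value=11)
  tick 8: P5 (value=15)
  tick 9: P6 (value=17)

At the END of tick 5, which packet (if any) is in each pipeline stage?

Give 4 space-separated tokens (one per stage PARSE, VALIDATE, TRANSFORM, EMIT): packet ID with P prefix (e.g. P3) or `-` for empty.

Tick 1: [PARSE:P1(v=15,ok=F), VALIDATE:-, TRANSFORM:-, EMIT:-] out:-; in:P1
Tick 2: [PARSE:P2(v=20,ok=F), VALIDATE:P1(v=15,ok=F), TRANSFORM:-, EMIT:-] out:-; in:P2
Tick 3: [PARSE:-, VALIDATE:P2(v=20,ok=F), TRANSFORM:P1(v=0,ok=F), EMIT:-] out:-; in:-
Tick 4: [PARSE:P3(v=18,ok=F), VALIDATE:-, TRANSFORM:P2(v=0,ok=F), EMIT:P1(v=0,ok=F)] out:-; in:P3
Tick 5: [PARSE:-, VALIDATE:P3(v=18,ok=F), TRANSFORM:-, EMIT:P2(v=0,ok=F)] out:P1(v=0); in:-
At end of tick 5: ['-', 'P3', '-', 'P2']

Answer: - P3 - P2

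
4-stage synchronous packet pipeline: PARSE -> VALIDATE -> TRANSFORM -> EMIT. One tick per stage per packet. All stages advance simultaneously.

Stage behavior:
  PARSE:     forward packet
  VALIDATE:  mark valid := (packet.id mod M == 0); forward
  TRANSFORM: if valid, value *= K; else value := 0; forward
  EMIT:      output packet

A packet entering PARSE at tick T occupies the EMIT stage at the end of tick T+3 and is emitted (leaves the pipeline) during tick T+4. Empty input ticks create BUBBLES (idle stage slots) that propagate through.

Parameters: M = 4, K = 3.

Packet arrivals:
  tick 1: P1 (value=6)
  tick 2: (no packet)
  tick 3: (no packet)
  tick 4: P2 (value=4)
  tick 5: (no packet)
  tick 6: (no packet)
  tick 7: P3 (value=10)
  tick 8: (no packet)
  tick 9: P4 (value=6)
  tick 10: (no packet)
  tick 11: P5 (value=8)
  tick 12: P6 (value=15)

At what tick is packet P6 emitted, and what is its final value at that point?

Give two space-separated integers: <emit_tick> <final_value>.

Answer: 16 0

Derivation:
Tick 1: [PARSE:P1(v=6,ok=F), VALIDATE:-, TRANSFORM:-, EMIT:-] out:-; in:P1
Tick 2: [PARSE:-, VALIDATE:P1(v=6,ok=F), TRANSFORM:-, EMIT:-] out:-; in:-
Tick 3: [PARSE:-, VALIDATE:-, TRANSFORM:P1(v=0,ok=F), EMIT:-] out:-; in:-
Tick 4: [PARSE:P2(v=4,ok=F), VALIDATE:-, TRANSFORM:-, EMIT:P1(v=0,ok=F)] out:-; in:P2
Tick 5: [PARSE:-, VALIDATE:P2(v=4,ok=F), TRANSFORM:-, EMIT:-] out:P1(v=0); in:-
Tick 6: [PARSE:-, VALIDATE:-, TRANSFORM:P2(v=0,ok=F), EMIT:-] out:-; in:-
Tick 7: [PARSE:P3(v=10,ok=F), VALIDATE:-, TRANSFORM:-, EMIT:P2(v=0,ok=F)] out:-; in:P3
Tick 8: [PARSE:-, VALIDATE:P3(v=10,ok=F), TRANSFORM:-, EMIT:-] out:P2(v=0); in:-
Tick 9: [PARSE:P4(v=6,ok=F), VALIDATE:-, TRANSFORM:P3(v=0,ok=F), EMIT:-] out:-; in:P4
Tick 10: [PARSE:-, VALIDATE:P4(v=6,ok=T), TRANSFORM:-, EMIT:P3(v=0,ok=F)] out:-; in:-
Tick 11: [PARSE:P5(v=8,ok=F), VALIDATE:-, TRANSFORM:P4(v=18,ok=T), EMIT:-] out:P3(v=0); in:P5
Tick 12: [PARSE:P6(v=15,ok=F), VALIDATE:P5(v=8,ok=F), TRANSFORM:-, EMIT:P4(v=18,ok=T)] out:-; in:P6
Tick 13: [PARSE:-, VALIDATE:P6(v=15,ok=F), TRANSFORM:P5(v=0,ok=F), EMIT:-] out:P4(v=18); in:-
Tick 14: [PARSE:-, VALIDATE:-, TRANSFORM:P6(v=0,ok=F), EMIT:P5(v=0,ok=F)] out:-; in:-
Tick 15: [PARSE:-, VALIDATE:-, TRANSFORM:-, EMIT:P6(v=0,ok=F)] out:P5(v=0); in:-
Tick 16: [PARSE:-, VALIDATE:-, TRANSFORM:-, EMIT:-] out:P6(v=0); in:-
P6: arrives tick 12, valid=False (id=6, id%4=2), emit tick 16, final value 0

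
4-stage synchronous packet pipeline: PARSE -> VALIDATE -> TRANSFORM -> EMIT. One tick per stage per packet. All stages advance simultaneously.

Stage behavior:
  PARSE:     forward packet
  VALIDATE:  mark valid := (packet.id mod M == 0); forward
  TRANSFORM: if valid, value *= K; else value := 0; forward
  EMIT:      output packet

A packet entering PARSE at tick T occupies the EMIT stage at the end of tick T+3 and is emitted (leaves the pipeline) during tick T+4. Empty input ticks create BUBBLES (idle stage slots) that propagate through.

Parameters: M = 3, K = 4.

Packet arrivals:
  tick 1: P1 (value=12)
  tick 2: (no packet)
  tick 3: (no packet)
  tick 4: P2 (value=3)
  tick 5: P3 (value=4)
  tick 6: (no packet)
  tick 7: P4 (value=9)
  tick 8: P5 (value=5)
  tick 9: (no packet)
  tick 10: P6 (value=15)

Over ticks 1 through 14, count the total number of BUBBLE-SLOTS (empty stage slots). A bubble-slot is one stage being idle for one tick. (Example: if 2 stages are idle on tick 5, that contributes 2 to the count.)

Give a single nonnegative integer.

Tick 1: [PARSE:P1(v=12,ok=F), VALIDATE:-, TRANSFORM:-, EMIT:-] out:-; bubbles=3
Tick 2: [PARSE:-, VALIDATE:P1(v=12,ok=F), TRANSFORM:-, EMIT:-] out:-; bubbles=3
Tick 3: [PARSE:-, VALIDATE:-, TRANSFORM:P1(v=0,ok=F), EMIT:-] out:-; bubbles=3
Tick 4: [PARSE:P2(v=3,ok=F), VALIDATE:-, TRANSFORM:-, EMIT:P1(v=0,ok=F)] out:-; bubbles=2
Tick 5: [PARSE:P3(v=4,ok=F), VALIDATE:P2(v=3,ok=F), TRANSFORM:-, EMIT:-] out:P1(v=0); bubbles=2
Tick 6: [PARSE:-, VALIDATE:P3(v=4,ok=T), TRANSFORM:P2(v=0,ok=F), EMIT:-] out:-; bubbles=2
Tick 7: [PARSE:P4(v=9,ok=F), VALIDATE:-, TRANSFORM:P3(v=16,ok=T), EMIT:P2(v=0,ok=F)] out:-; bubbles=1
Tick 8: [PARSE:P5(v=5,ok=F), VALIDATE:P4(v=9,ok=F), TRANSFORM:-, EMIT:P3(v=16,ok=T)] out:P2(v=0); bubbles=1
Tick 9: [PARSE:-, VALIDATE:P5(v=5,ok=F), TRANSFORM:P4(v=0,ok=F), EMIT:-] out:P3(v=16); bubbles=2
Tick 10: [PARSE:P6(v=15,ok=F), VALIDATE:-, TRANSFORM:P5(v=0,ok=F), EMIT:P4(v=0,ok=F)] out:-; bubbles=1
Tick 11: [PARSE:-, VALIDATE:P6(v=15,ok=T), TRANSFORM:-, EMIT:P5(v=0,ok=F)] out:P4(v=0); bubbles=2
Tick 12: [PARSE:-, VALIDATE:-, TRANSFORM:P6(v=60,ok=T), EMIT:-] out:P5(v=0); bubbles=3
Tick 13: [PARSE:-, VALIDATE:-, TRANSFORM:-, EMIT:P6(v=60,ok=T)] out:-; bubbles=3
Tick 14: [PARSE:-, VALIDATE:-, TRANSFORM:-, EMIT:-] out:P6(v=60); bubbles=4
Total bubble-slots: 32

Answer: 32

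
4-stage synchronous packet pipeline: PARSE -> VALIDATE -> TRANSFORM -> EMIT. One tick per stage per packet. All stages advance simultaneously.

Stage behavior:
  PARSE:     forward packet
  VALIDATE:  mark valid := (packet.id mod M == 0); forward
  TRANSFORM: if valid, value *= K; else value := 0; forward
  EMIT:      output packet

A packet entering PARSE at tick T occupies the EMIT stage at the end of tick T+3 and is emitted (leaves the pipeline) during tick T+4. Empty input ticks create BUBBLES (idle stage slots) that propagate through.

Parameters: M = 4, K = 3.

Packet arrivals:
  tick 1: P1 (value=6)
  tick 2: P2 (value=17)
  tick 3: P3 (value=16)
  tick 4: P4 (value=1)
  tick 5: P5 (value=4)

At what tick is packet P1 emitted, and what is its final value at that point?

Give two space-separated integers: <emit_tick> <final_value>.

Answer: 5 0

Derivation:
Tick 1: [PARSE:P1(v=6,ok=F), VALIDATE:-, TRANSFORM:-, EMIT:-] out:-; in:P1
Tick 2: [PARSE:P2(v=17,ok=F), VALIDATE:P1(v=6,ok=F), TRANSFORM:-, EMIT:-] out:-; in:P2
Tick 3: [PARSE:P3(v=16,ok=F), VALIDATE:P2(v=17,ok=F), TRANSFORM:P1(v=0,ok=F), EMIT:-] out:-; in:P3
Tick 4: [PARSE:P4(v=1,ok=F), VALIDATE:P3(v=16,ok=F), TRANSFORM:P2(v=0,ok=F), EMIT:P1(v=0,ok=F)] out:-; in:P4
Tick 5: [PARSE:P5(v=4,ok=F), VALIDATE:P4(v=1,ok=T), TRANSFORM:P3(v=0,ok=F), EMIT:P2(v=0,ok=F)] out:P1(v=0); in:P5
Tick 6: [PARSE:-, VALIDATE:P5(v=4,ok=F), TRANSFORM:P4(v=3,ok=T), EMIT:P3(v=0,ok=F)] out:P2(v=0); in:-
Tick 7: [PARSE:-, VALIDATE:-, TRANSFORM:P5(v=0,ok=F), EMIT:P4(v=3,ok=T)] out:P3(v=0); in:-
Tick 8: [PARSE:-, VALIDATE:-, TRANSFORM:-, EMIT:P5(v=0,ok=F)] out:P4(v=3); in:-
Tick 9: [PARSE:-, VALIDATE:-, TRANSFORM:-, EMIT:-] out:P5(v=0); in:-
P1: arrives tick 1, valid=False (id=1, id%4=1), emit tick 5, final value 0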